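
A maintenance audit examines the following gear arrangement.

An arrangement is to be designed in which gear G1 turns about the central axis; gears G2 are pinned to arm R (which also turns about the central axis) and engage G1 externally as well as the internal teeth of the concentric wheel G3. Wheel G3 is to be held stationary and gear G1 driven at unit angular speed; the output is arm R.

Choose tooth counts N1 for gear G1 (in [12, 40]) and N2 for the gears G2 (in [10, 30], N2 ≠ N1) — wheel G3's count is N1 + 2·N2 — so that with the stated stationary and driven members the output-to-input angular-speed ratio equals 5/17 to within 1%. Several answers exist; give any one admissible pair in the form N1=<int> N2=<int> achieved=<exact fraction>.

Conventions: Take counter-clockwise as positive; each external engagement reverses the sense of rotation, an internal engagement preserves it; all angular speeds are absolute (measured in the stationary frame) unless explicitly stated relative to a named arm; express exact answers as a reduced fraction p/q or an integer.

planetary set to be sized for 5/17 (Willis relation)
Willis with ω_ring = 0: ω_arm/ω_sun = N1/(N1+N3); set equal to 5/17  ⇒  N3/N1 = 1/(5/17) − 1 = 12/5
N3 = N1 + 2·N2  ⇒  N2/N1 = (N3/N1 − 1)/2 = (12/5 − 1)/2 = 7/10
smallest multiple with N1 ≥ 12 and N2 ≥ 10: k = 2  ⇒  N1 = 2·10 = 20, N2 = 2·7 = 14 (N1 ≤ 40, N2 ≤ 30, N2 ≠ N1 ✓), N3 = 20 + 2·14 = 48
check: N1/(N1+N3) with N1 = 20, N3 = 48 gives 5/17; |achieved − target| = 0 ≤ 1/340 ✓

N1=20 N2=14 achieved=5/17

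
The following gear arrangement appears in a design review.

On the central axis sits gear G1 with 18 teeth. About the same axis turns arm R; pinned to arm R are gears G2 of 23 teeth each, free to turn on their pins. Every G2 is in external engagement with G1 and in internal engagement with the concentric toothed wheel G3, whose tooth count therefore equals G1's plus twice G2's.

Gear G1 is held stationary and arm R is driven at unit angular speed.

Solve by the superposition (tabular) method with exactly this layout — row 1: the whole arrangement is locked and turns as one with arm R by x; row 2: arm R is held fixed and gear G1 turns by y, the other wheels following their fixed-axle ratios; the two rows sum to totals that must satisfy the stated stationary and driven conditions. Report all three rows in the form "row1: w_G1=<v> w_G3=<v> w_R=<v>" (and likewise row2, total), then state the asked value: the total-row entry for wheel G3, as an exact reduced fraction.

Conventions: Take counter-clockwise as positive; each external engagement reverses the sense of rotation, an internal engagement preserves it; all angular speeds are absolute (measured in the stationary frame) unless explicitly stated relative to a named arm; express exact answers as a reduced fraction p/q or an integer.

row1: w_G1=1 w_G3=1 w_R=1
row2: w_G1=-1 w_G3=9/32 w_R=0
total: w_G1=0 w_G3=41/32 w_R=1
asked value: 41/32

planetary set (18T centre, 23T on arm, 64T internal) — Willis relation
row 1 (train locked, turned with arm): all members turn x
row 2 (arm held, sun turns y): ω_ring = −(18/64)·y, ω_arm = 0
boundary: total ω_sun = x + y = 0 and total ω_arm = x = 1  ⇒  y = -1, x = 1
row 2 ring = −(18/64)·(-1) = 9/32
totals (row 1 + row 2): sun 1 + (-1) = 0, ring 1 + 9/32 = 41/32, arm 1 + 0 = 1
asked cell (total, ring) = 41/32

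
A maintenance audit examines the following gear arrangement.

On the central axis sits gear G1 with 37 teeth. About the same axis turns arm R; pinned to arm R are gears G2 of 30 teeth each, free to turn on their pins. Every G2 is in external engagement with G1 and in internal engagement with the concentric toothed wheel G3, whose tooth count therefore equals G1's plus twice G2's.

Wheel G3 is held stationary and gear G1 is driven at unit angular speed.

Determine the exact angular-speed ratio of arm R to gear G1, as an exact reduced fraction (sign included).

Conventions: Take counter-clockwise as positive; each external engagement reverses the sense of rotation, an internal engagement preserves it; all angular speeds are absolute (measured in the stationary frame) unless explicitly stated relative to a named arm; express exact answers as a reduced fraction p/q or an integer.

class = planetary set [G3 = 37+2·30 = 97; Willis about the carrier]
ring teeth: 37 + 2·30 = 97
37(ω_sun−ω_arm) = −97(ω_ring−ω_arm),  ω_ring = 0, ω_sun = 1
37(1−ω_arm) = −97(0−ω_arm)  ⇒  134·ω_arm = 37  ⇒  ω_arm = 37/134
ω_out/ω_in = 37/134

37/134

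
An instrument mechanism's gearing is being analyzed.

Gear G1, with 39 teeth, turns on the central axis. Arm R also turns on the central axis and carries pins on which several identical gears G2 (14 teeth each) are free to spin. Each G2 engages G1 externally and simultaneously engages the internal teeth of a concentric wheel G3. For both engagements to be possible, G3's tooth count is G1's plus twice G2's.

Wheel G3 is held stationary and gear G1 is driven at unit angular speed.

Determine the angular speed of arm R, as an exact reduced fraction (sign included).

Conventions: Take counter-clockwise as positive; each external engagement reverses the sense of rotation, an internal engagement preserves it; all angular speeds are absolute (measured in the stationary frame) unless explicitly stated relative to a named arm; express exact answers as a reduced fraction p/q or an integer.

39/106

recognized (axles ride arm R): planetary set, 39/14/67 teeth
ring teeth: 39 + 2·14 = 67
39(ω_sun−ω_arm) = −67(ω_ring−ω_arm),  ω_ring = 0, ω_sun = 1
39(1−ω_arm) = −67(0−ω_arm)  ⇒  106·ω_arm = 39  ⇒  ω_arm = 39/106
exact speed ratio = 39/106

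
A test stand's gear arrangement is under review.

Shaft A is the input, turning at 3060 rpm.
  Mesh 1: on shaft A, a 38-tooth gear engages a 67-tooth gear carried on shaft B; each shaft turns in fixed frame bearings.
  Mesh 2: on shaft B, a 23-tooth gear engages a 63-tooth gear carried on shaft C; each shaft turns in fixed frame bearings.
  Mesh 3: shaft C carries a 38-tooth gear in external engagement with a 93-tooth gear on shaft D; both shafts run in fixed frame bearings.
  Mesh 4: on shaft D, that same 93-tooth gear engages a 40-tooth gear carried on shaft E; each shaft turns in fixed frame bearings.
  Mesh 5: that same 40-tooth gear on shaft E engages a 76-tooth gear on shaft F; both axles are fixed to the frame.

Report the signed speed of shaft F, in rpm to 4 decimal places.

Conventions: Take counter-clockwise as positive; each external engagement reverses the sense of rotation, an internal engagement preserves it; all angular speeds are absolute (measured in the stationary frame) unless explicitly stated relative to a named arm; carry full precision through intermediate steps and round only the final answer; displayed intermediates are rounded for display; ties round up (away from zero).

topology: fixed-axis compound train — 5 meshes, A→F
mesh 1 [38T→67T]: ω = 3060.0000×38/67 = 1735.5224 rpm, sense flips to −
mesh 2 [23T→63T]: ω = 1735.5224×23/63 = 633.6034 rpm, sense flips to +
mesh 3 [38T→93T]: ω = 633.6034×38/93 = 258.8917 rpm, sense flips to −
mesh 4 [93T→40T]: ω = 258.8917×93/40 = 601.9232 rpm, sense flips to +
mesh 5 [40T→76T]: ω = 601.9232×40/76 = 316.8017 rpm, sense flips to −
signed output speed = -316.8017 rpm

-316.8017 rpm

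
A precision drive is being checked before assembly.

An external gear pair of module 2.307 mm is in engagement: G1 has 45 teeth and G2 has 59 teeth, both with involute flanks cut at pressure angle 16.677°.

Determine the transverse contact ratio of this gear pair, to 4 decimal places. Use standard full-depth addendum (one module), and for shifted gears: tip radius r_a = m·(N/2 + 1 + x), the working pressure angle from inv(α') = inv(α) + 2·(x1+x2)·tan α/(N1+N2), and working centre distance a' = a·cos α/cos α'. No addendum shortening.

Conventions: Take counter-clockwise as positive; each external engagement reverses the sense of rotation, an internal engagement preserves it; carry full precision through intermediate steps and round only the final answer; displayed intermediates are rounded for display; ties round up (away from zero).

1.9659

single-mesh involute tooth geometry (45T engaging 59T at module 2.307)
base radii: r_b1 = 49.724155, r_b2 = 65.193892
tip radii: r_a1 = 54.214500, r_a2 = 70.363500
no profile shift: α' = α, a' = a
action lengths: √(r_a1²−r_b1²) = 21.603713, √(r_a2²−r_b2²) = 26.472223
base pitch p_b = π·m·cos α = 6.942802
CR = (21.603713 + 26.472223 − 119.964000·sin 16.67700°)/6.942802 = 1.965942
contact ratio ≈ 1.9659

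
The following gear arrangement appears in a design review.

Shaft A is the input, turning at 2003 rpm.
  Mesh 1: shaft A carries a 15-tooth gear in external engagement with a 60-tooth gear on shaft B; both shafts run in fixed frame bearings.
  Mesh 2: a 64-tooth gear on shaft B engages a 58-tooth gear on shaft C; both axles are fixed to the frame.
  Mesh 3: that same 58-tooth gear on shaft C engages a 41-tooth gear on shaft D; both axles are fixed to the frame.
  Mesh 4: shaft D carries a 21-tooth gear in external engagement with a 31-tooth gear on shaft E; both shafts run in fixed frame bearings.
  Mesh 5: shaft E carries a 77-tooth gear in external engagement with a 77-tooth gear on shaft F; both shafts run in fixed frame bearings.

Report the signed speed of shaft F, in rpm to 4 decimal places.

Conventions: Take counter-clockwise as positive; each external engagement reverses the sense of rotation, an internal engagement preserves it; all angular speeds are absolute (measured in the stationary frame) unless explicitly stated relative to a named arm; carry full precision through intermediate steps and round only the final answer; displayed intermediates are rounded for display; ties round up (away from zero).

class = fixed-axis compound train [5 meshes; 5 ratios multiply, 5 sense flips]
mesh 1 [15T→60T]: ω = 2003.0000×15/60 = 500.7500 rpm, sense flips to −
mesh 2 [64T→58T]: ω = 500.7500×64/58 = 552.5517 rpm, sense flips to +
mesh 3 [58T→41T]: ω = 552.5517×58/41 = 781.6585 rpm, sense flips to −
mesh 4 [21T→31T]: ω = 781.6585×21/31 = 529.5106 rpm, sense flips to +
mesh 5 [77T→77T]: ω = 529.5106×77/77 = 529.5106 rpm, sense flips to −
signed output speed = -529.5106 rpm

-529.5106 rpm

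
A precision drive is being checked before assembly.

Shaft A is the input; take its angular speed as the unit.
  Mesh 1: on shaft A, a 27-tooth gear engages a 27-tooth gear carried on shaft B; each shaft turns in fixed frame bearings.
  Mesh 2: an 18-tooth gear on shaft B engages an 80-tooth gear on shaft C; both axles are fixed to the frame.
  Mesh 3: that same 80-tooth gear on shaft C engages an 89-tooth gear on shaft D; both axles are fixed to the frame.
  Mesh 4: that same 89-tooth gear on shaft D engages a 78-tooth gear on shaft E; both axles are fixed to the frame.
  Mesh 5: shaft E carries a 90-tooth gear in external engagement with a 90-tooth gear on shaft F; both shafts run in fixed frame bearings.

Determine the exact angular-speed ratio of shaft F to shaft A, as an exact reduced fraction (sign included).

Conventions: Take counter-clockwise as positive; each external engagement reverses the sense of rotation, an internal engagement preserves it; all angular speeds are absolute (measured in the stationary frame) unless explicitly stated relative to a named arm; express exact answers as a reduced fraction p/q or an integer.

class = fixed-axis compound train [5 meshes; 5 ratios multiply, 5 sense flips]
mesh 1 [27T→27T]: running ratio 1, sense −
mesh 2 [18T→80T]: running ratio 9/40, sense +
mesh 3 [80T→89T]: running ratio 18/89, sense −
mesh 4 [89T→78T]: running ratio 3/13, sense +
mesh 5 [90T→90T]: running ratio 3/13, sense −
ω_out/ω_in = -3/13

-3/13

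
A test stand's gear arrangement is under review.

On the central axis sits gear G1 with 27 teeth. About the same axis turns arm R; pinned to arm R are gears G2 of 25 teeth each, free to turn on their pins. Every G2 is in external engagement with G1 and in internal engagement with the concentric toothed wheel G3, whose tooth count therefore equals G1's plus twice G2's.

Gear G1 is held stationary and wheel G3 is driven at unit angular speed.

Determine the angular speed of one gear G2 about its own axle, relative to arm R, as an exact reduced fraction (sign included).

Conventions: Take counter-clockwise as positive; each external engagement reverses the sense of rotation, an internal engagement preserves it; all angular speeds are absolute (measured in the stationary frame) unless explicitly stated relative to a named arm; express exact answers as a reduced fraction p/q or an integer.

2079/2600

recognized (axles ride arm R): planetary set, 27/25/77 teeth
ring teeth: 27 + 2·25 = 77
27(ω_sun−ω_arm) = −77(ω_ring−ω_arm),  ω_sun = 0, ω_ring = 1
27(0−ω_arm) = −77(1−ω_arm)  ⇒  104·ω_arm = 77  ⇒  ω_arm = 77/104
sun–planet mesh: 27·(0−77/104) = −25·(ω_p−ω_arm)  ⇒  ω_p−ω_arm = 2079/2600
exact speed ratio = 2079/2600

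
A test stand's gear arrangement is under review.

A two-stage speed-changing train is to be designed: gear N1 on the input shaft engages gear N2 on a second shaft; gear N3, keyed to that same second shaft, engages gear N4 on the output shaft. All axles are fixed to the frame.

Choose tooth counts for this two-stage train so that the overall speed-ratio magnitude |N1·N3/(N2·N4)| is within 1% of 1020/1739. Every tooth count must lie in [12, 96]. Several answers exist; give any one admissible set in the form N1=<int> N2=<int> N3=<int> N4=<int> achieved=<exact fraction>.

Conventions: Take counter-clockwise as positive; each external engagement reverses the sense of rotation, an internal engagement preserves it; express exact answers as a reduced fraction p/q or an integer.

N1=12 N2=37 N3=85 N4=47 achieved=1020/1739

topology: fixed-axis compound train — 2 stages, target 1020/1739
target = 1020/1739 in lowest terms: an exact hit needs N1·N3 = k·1020 and N2·N4 = k·1739 for one integer k, every count in [12, 96]; additionally prefer no 1:1 stage (N1 ≠ N2, N3 ≠ N4)
k = 1: N1·N3 = 1020 = 12·85, N2·N4 = 1739 = 37·47
achieved = 12·85/(37·47) = 1020/1739; |achieved − target| = 0 ≤ 51/8695 ✓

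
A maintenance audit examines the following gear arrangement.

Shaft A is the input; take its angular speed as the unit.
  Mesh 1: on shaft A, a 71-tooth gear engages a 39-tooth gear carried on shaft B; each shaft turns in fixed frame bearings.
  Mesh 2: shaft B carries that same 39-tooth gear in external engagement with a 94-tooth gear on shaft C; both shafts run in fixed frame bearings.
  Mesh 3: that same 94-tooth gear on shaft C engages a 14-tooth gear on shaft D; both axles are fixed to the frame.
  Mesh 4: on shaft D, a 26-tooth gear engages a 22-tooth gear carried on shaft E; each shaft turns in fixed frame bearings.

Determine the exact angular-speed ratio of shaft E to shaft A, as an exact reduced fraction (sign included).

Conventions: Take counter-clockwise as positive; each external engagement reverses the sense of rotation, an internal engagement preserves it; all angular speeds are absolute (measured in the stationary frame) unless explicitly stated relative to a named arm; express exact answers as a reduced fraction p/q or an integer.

923/154

class = fixed-axis compound train [4 meshes; 4 ratios multiply, 4 sense flips]
mesh 1 [71T→39T]: running ratio 71/39, sense −
mesh 2 [39T→94T]: running ratio 71/94, sense +
mesh 3 [94T→14T]: running ratio 71/14, sense −
mesh 4 [26T→22T]: running ratio 923/154, sense +
ω_out/ω_in = 923/154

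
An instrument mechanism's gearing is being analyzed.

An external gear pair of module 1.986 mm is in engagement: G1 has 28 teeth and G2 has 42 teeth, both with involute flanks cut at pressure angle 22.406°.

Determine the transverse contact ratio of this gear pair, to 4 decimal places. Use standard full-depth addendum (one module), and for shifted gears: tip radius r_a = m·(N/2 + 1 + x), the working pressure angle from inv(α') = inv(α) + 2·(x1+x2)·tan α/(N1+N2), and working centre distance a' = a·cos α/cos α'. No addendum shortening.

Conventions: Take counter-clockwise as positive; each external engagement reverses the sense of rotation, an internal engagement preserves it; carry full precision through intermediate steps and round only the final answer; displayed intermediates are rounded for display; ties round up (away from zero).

1.5797

topology: single-mesh involute geometry — m = 1.986, 28T/42T pair
base radii: r_b1 = 25.704968, r_b2 = 38.557452
tip radii: r_a1 = 29.790000, r_a2 = 43.692000
no profile shift: α' = α, a' = a
action lengths: √(r_a1²−r_b1²) = 15.056517, √(r_a2²−r_b2²) = 20.550273
base pitch p_b = π·m·cos α = 5.768181
CR = (15.056517 + 20.550273 − 69.510000·sin 22.40600°)/5.768181 = 1.579676
contact ratio ≈ 1.5797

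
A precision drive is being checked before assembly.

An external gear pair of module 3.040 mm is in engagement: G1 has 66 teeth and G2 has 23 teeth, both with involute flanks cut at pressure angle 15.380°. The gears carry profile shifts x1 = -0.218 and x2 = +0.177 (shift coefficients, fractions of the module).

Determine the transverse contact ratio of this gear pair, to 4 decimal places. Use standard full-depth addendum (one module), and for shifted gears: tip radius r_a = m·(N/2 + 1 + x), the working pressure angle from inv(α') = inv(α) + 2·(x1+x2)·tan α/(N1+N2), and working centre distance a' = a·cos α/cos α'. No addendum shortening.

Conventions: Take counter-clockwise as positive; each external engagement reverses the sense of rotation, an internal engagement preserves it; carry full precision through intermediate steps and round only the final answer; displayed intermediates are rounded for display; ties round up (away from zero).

1.9310

class = single-mesh tooth geometry [involute pair 66T × 23T, m = 3.040]
base radii: r_b1 = 96.727344, r_b2 = 33.708014
tip radii: r_a1 = 102.697280, r_a2 = 38.538080
inv(α') = inv(15.380°) + 2·(-0.218+0.177)·tan α/(66+23) = 0.00638530  ⇒  α' = 15.18552°
a' = a·cos α / cos α' = 135.2800·cos 15.380°/cos 15.18552° = 135.154588
action lengths: √(r_a1²−r_b1²) = 34.504379, √(r_a2²−r_b2²) = 18.680295
base pitch p_b = π·m·cos α = 9.208422
CR = (34.504379 + 18.680295 − 135.154588·sin 15.18552°)/9.208422 = 1.931011
contact ratio ≈ 1.9310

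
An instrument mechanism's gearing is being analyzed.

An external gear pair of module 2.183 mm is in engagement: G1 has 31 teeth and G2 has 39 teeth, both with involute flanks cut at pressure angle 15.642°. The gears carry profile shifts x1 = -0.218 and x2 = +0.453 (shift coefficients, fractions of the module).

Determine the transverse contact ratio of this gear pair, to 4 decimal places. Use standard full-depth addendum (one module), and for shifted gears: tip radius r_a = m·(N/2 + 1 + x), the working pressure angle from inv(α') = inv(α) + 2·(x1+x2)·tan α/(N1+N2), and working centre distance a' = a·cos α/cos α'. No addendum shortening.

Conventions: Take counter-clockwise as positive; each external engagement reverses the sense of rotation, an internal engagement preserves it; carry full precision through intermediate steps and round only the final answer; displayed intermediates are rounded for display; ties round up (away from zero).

1.8373

single-mesh involute tooth geometry (31T engaging 39T at module 2.183)
base radii: r_b1 = 32.583371, r_b2 = 40.991983
tip radii: r_a1 = 35.543606, r_a2 = 45.740399
inv(α') = inv(15.642°) + 2·(-0.218+0.453)·tan α/(31+39) = 0.00887093  ⇒  α' = 16.90518°
a' = a·cos α / cos α' = 76.4050·cos 15.642°/cos 16.90518° = 76.898338
action lengths: √(r_a1²−r_b1²) = 14.201121, √(r_a2²−r_b2²) = 20.293876
base pitch p_b = π·m·cos α = 6.604108
CR = (14.201121 + 20.293876 − 76.898338·sin 16.90518°)/6.604108 = 1.837316
contact ratio ≈ 1.8373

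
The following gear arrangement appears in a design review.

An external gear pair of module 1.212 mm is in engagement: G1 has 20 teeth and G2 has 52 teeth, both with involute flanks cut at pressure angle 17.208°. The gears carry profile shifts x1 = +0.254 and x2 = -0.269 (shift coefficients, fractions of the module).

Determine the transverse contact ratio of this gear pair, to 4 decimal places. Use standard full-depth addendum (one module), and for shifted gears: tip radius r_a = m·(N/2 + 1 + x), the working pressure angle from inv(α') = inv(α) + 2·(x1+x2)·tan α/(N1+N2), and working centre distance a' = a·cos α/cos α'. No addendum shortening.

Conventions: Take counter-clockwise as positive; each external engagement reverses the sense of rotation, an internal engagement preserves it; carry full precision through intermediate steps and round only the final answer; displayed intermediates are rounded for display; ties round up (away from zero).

1.7447

topology: single-mesh involute geometry — m = 1.212, 20T/52T pair
base radii: r_b1 = 11.577473, r_b2 = 30.101430
tip radii: r_a1 = 13.639848, r_a2 = 32.397972
inv(α') = inv(17.208°) + 2·(+0.254-0.269)·tan α/(20+52) = 0.00923942  ⇒  α' = 17.13055°
a' = a·cos α / cos α' = 43.6320·cos 17.208°/cos 17.13055° = 43.613780
action lengths: √(r_a1²−r_b1²) = 7.211627, √(r_a2²−r_b2²) = 11.980504
base pitch p_b = π·m·cos α = 3.637170
CR = (7.211627 + 11.980504 − 43.613780·sin 17.13055°)/3.637170 = 1.744680
contact ratio ≈ 1.7447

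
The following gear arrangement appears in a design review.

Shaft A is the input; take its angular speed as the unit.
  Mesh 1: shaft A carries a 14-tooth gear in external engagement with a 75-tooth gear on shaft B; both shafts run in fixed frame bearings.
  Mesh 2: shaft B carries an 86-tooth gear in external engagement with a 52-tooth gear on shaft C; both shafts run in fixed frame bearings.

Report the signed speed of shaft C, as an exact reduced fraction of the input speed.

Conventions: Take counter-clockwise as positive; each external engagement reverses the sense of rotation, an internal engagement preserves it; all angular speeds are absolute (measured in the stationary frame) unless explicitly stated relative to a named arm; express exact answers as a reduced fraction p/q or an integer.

301/975

2-mesh fixed-axis compound train (all bearings frame-fixed)
mesh 1 [14T→75T]: |ω|/ω_in = 1×14/75 = 14/75, sense flips to −
mesh 2 [86T→52T]: |ω|/ω_in = (14/75)×86/52 = 301/975, sense flips to +
signed output speed (× input speed) = 301/975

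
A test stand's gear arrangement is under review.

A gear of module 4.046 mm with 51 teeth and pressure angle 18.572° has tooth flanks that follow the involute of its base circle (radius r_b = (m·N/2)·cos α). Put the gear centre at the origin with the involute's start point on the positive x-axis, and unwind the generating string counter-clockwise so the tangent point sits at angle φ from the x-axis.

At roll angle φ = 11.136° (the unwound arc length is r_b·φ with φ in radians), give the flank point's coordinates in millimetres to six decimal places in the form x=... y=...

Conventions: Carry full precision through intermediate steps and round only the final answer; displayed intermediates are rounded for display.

topology: single-mesh involute geometry — m = 4.046, N = 51
pitch radius r_p = m·N/2 = 4.046·51/2 = 103.173000
base radius r_b = r_p·cos α = 103.173000·cos 18.572° = 97.800180
roll angle φ = 11.136° = 0.19435987 rad
x = r_b·(cos φ + φ·sin φ) = 99.630010
y = r_b·(sin φ − φ·cos φ) = 0.238450

x=99.630010 y=0.238450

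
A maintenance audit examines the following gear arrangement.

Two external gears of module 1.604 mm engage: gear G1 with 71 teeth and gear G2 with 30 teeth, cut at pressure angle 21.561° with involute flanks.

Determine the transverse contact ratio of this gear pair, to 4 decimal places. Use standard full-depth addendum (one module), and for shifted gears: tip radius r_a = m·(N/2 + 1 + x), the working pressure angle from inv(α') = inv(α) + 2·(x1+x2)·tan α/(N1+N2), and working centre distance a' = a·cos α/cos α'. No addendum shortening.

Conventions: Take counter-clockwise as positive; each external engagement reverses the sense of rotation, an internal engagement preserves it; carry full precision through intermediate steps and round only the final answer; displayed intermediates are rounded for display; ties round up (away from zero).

topology: single-mesh involute geometry — m = 1.604, 71T/30T pair
base radii: r_b1 = 52.957589, r_b2 = 22.376446
tip radii: r_a1 = 58.546000, r_a2 = 25.664000
no profile shift: α' = α, a' = a
action lengths: √(r_a1²−r_b1²) = 24.962530, √(r_a2²−r_b2²) = 12.567242
base pitch p_b = π·m·cos α = 4.686512
CR = (24.962530 + 12.567242 − 81.002000·sin 21.56100°)/4.686512 = 1.656289
contact ratio ≈ 1.6563

1.6563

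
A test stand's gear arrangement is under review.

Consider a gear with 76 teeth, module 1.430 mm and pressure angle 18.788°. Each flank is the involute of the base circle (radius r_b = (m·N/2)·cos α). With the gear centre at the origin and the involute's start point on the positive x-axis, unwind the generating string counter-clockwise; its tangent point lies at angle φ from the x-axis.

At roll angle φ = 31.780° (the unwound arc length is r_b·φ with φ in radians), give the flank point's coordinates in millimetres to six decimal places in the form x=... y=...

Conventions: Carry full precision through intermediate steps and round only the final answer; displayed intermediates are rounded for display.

x=58.759817 y=2.837211

topology: single-mesh involute geometry — m = 1.430, N = 76
pitch radius r_p = m·N/2 = 1.430·76/2 = 54.340000
base radius r_b = r_p·cos α = 54.340000·cos 18.788° = 51.444587
roll angle φ = 31.780° = 0.55466564 rad
x = r_b·(cos φ + φ·sin φ) = 58.759817
y = r_b·(sin φ − φ·cos φ) = 2.837211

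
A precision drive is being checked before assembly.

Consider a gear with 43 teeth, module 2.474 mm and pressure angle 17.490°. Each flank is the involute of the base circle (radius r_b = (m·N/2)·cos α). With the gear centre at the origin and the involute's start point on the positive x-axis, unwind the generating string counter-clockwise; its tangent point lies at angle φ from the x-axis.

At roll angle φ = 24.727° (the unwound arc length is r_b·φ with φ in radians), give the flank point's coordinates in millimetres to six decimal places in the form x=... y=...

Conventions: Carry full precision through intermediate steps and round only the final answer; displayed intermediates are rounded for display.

x=55.238660 y=1.334124

class = single-mesh tooth geometry [base-circle involute, m = 2.474, 43T]
pitch radius r_p = m·N/2 = 2.474·43/2 = 53.191000
base radius r_b = r_p·cos α = 53.191000·cos 17.490° = 50.731949
roll angle φ = 24.727° = 0.43156756 rad
x = r_b·(cos φ + φ·sin φ) = 55.238660
y = r_b·(sin φ − φ·cos φ) = 1.334124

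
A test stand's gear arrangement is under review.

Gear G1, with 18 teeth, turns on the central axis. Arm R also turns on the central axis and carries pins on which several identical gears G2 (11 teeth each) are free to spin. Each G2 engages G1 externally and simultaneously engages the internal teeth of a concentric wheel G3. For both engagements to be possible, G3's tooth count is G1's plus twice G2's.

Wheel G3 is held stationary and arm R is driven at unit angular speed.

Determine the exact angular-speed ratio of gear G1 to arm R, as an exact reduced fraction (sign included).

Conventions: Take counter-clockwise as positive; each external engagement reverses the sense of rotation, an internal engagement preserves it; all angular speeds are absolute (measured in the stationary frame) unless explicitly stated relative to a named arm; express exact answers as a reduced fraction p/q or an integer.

topology: planetary set — G1 18T / G2 11T / G3 40T, arm = carrier (Willis)
ring teeth: 18 + 2·11 = 40
18(ω_sun−ω_arm) = −40(ω_ring−ω_arm),  ω_ring = 0, ω_arm = 1
ω_sun = 1 − (40/18)(0−1) = 29/9
ω_out/ω_in = 29/9

29/9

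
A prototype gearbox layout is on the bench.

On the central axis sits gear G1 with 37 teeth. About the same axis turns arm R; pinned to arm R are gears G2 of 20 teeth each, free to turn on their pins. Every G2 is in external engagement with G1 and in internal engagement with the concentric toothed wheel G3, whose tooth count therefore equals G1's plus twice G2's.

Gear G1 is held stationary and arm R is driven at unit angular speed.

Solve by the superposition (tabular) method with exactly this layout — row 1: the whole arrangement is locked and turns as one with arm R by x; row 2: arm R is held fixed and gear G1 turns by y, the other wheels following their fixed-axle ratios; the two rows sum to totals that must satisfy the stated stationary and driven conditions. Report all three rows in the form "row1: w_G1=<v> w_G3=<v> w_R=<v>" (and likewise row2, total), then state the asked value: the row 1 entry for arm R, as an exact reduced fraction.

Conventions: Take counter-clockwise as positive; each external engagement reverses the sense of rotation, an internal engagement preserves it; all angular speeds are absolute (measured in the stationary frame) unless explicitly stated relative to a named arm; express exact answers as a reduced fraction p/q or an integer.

planetary set (37T centre, 20T on arm, 77T internal) — Willis relation
row 1 — lock + rotate with arm: ω_sun = ω_ring = ω_arm = x
superposition row 2 [arm held]: sun y, ring −(37/77)·y, arm 0
boundary: total ω_sun = x + y = 0 and total ω_arm = x = 1  ⇒  y = -1, x = 1
row 2 ring = −(37/77)·(-1) = 37/77
totals (row 1 + row 2): sun 1 + (-1) = 0, ring 1 + 37/77 = 114/77, arm 1 + 0 = 1
asked cell (row1, arm) = 1

row1: w_G1=1 w_G3=1 w_R=1
row2: w_G1=-1 w_G3=37/77 w_R=0
total: w_G1=0 w_G3=114/77 w_R=1
asked value: 1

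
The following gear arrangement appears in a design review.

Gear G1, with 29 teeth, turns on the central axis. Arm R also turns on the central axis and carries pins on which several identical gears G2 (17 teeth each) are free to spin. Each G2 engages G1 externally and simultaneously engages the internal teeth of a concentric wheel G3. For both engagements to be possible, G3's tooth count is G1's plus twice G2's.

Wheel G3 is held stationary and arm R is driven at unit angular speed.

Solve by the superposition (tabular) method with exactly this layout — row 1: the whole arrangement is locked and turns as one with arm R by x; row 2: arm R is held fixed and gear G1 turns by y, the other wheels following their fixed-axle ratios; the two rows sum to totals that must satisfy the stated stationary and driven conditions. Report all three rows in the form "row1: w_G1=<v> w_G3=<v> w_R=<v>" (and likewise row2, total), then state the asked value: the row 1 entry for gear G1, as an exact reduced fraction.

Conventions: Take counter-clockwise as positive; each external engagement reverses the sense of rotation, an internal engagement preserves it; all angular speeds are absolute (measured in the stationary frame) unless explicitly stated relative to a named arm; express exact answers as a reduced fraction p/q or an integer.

planetary set (29T centre, 17T on arm, 63T internal) — Willis relation
superposition row 1 [locked train]: every member turns x
row 2 (arm held, sun turns y): ω_ring = −(29/63)·y, ω_arm = 0
boundary: total ω_ring = x − (29/63)·y = 0 and total ω_arm = x = 1  ⇒  y = 63/29, x = 1
row 2 ring = −(29/63)·63/29 = -1
totals (row 1 + row 2): sun 1 + 63/29 = 92/29, ring 1 + (-1) = 0, arm 1 + 0 = 1
asked cell (row1, sun) = 1

row1: w_G1=1 w_G3=1 w_R=1
row2: w_G1=63/29 w_G3=-1 w_R=0
total: w_G1=92/29 w_G3=0 w_R=1
asked value: 1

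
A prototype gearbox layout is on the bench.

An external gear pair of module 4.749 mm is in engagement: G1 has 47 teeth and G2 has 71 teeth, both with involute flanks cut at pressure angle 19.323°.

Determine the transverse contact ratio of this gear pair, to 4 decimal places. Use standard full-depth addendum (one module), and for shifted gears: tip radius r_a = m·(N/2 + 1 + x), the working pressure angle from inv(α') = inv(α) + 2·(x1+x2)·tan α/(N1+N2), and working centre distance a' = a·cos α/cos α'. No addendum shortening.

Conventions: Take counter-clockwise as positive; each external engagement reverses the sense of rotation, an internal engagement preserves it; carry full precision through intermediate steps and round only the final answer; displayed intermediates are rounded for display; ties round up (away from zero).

single-mesh involute tooth geometry (47T engaging 71T at module 4.749)
base radii: r_b1 = 105.314786, r_b2 = 159.092550
tip radii: r_a1 = 116.350500, r_a2 = 173.338500
no profile shift: α' = α, a' = a
action lengths: √(r_a1²−r_b1²) = 49.459424, √(r_a2²−r_b2²) = 68.817121
base pitch p_b = π·m·cos α = 14.078986
CR = (49.459424 + 68.817121 − 280.191000·sin 19.32300°)/14.078986 = 1.815702
contact ratio ≈ 1.8157

1.8157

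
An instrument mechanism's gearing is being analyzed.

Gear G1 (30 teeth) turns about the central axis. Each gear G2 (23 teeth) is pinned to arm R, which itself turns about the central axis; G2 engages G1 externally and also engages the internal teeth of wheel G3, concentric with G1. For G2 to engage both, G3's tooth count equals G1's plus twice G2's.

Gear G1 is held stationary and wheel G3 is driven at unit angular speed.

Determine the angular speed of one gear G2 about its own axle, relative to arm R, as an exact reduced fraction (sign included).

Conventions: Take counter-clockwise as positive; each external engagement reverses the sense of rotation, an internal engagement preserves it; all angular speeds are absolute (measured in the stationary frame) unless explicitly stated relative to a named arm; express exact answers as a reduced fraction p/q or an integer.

planetary set (30T centre, 23T on arm, 76T internal) — Willis relation
ring teeth: 30 + 2·23 = 76
30(ω_sun−ω_arm) = −76(ω_ring−ω_arm),  ω_sun = 0, ω_ring = 1
30(0−ω_arm) = −76(1−ω_arm)  ⇒  106·ω_arm = 76  ⇒  ω_arm = 38/53
sun–planet mesh: 30·(0−38/53) = −23·(ω_p−ω_arm)  ⇒  ω_p−ω_arm = 1140/1219
exact speed ratio = 1140/1219

1140/1219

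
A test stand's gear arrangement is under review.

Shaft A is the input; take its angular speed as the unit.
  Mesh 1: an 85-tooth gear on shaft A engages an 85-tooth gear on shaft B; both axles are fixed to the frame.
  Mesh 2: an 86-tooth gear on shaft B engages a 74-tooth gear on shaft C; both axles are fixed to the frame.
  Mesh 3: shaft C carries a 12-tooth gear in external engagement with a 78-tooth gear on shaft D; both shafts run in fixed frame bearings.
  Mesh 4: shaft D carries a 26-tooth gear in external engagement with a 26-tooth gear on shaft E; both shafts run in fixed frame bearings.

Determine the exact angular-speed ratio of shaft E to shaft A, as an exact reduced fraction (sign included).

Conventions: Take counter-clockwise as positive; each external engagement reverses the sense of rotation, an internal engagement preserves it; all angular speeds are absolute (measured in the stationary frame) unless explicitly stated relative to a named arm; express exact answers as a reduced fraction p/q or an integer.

86/481

class = fixed-axis compound train [4 meshes; 4 ratios multiply, 4 sense flips]
mesh 1 [85T→85T]: running ratio 1, sense −
mesh 2 [86T→74T]: running ratio 43/37, sense +
mesh 3 [12T→78T]: running ratio 86/481, sense −
mesh 4 [26T→26T]: running ratio 86/481, sense +
ω_out/ω_in = 86/481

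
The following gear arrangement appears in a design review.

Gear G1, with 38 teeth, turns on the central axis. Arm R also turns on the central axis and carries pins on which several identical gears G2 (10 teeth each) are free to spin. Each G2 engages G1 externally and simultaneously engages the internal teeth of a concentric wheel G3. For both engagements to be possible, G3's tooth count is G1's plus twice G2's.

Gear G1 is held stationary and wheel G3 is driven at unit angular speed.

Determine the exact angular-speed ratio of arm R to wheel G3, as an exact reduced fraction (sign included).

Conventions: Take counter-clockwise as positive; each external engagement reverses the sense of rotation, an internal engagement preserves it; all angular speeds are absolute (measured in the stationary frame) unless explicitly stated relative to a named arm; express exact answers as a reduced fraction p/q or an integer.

topology: planetary set — G1 38T / G2 10T / G3 58T, arm = carrier (Willis)
ring teeth: 38 + 2·10 = 58
38(ω_sun−ω_arm) = −58(ω_ring−ω_arm),  ω_sun = 0, ω_ring = 1
38(0−ω_arm) = −58(1−ω_arm)  ⇒  96·ω_arm = 58  ⇒  ω_arm = 29/48
ω_out/ω_in = 29/48

29/48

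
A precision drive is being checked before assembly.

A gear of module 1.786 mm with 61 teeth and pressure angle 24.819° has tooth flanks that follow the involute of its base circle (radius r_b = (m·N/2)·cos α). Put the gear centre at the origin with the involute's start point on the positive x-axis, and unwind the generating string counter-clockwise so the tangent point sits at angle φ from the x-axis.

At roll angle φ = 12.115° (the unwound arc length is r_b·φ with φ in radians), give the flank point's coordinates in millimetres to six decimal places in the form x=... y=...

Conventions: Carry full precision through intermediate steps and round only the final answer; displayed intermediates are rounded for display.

x=50.534723 y=0.155107

class = single-mesh tooth geometry [base-circle involute, m = 1.786, 61T]
pitch radius r_p = m·N/2 = 1.786·61/2 = 54.473000
base radius r_b = r_p·cos α = 54.473000·cos 24.819° = 49.441783
roll angle φ = 12.115° = 0.21144664 rad
x = r_b·(cos φ + φ·sin φ) = 50.534723
y = r_b·(sin φ − φ·cos φ) = 0.155107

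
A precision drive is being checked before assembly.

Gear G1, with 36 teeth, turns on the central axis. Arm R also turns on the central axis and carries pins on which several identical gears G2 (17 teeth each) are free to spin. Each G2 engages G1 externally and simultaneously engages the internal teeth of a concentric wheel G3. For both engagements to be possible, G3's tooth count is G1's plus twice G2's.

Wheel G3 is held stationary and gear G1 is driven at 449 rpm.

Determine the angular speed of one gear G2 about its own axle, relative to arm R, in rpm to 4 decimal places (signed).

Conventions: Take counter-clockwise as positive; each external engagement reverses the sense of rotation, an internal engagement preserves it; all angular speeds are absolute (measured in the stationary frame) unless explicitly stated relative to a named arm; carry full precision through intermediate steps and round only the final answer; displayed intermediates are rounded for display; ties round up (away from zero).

planetary set (36T centre, 17T on arm, 70T internal) — Willis relation
normalise by the input: solve with ω_sun = 1, then scale by 449 rpm
ring teeth: 36 + 2·17 = 70
36(ω_sun−ω_arm) = −70(ω_ring−ω_arm),  ω_ring = 0, ω_sun = 1
36(1−ω_arm) = −70(0−ω_arm)  ⇒  106·ω_arm = 36  ⇒  ω_arm = 18/53
sun–planet mesh: 36·(1−18/53) = −17·(ω_p−ω_arm)  ⇒  ω_p−ω_arm = -1260/901
scale: ω_p−ω_arm = -1260/901 × 449 rpm = -627.9023 rpm

-627.9023 rpm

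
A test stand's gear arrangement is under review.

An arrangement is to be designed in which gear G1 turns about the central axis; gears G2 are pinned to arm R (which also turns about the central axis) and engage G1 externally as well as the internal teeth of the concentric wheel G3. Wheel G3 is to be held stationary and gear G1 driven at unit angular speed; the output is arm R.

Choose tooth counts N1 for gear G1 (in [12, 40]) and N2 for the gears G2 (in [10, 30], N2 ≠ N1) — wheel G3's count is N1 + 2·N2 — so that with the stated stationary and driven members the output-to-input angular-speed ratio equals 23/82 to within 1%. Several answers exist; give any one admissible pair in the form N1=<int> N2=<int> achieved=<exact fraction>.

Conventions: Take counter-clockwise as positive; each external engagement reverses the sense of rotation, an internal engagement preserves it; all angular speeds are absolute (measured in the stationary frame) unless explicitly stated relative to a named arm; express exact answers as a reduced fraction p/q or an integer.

N1=23 N2=18 achieved=23/82

topology: planetary set — design target 23/82, arm = carrier (Willis)
Willis with ω_ring = 0: ω_arm/ω_sun = N1/(N1+N3); set equal to 23/82  ⇒  N3/N1 = 1/(23/82) − 1 = 59/23
N3 = N1 + 2·N2  ⇒  N2/N1 = (N3/N1 − 1)/2 = (59/23 − 1)/2 = 18/23
smallest multiple with N1 ≥ 12 and N2 ≥ 10: k = 1  ⇒  N1 = 1·23 = 23, N2 = 1·18 = 18 (N1 ≤ 40, N2 ≤ 30, N2 ≠ N1 ✓), N3 = 23 + 2·18 = 59
check: N1/(N1+N3) with N1 = 23, N3 = 59 gives 23/82; |achieved − target| = 0 ≤ 23/8200 ✓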